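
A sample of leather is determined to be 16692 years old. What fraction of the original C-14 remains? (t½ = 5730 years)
N/N₀ = (1/2)^(t/t½) = 0.1328 = 13.3%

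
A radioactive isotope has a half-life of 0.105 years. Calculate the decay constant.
λ = ln(2)/t½ = 6.601 year⁻¹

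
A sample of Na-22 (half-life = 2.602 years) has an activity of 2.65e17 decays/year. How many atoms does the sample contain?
N = A/λ = 9.948e17 atoms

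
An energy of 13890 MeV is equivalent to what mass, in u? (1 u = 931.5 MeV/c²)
m = E/c² = 14.91 u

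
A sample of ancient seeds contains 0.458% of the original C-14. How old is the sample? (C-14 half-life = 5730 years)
Age = t½ × log₂(1/ratio) = 44520 years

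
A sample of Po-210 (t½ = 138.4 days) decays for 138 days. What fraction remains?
N/N₀ = (1/2)^(t/t½) = 0.501 = 50.1%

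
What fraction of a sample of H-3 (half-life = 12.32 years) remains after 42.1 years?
N/N₀ = (1/2)^(t/t½) = 0.09361 = 9.36%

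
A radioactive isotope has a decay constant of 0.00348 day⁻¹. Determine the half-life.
t½ = ln(2)/λ = 199.2 days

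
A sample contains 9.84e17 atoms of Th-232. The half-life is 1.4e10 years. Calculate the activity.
A = λN = 4.872e7 decays/year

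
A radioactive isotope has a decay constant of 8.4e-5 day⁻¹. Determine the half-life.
t½ = ln(2)/λ = 8252 days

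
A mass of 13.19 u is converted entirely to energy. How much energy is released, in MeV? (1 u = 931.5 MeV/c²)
E = mc² = 12290 MeV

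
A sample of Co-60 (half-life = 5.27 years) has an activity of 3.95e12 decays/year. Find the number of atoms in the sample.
N = A/λ = 3.003e13 atoms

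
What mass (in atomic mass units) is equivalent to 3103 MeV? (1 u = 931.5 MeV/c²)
m = E/c² = 3.331 u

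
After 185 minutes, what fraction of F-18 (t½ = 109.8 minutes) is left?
N/N₀ = (1/2)^(t/t½) = 0.311 = 31.1%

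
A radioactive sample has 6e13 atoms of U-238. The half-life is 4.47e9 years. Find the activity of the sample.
A = λN = 9304 decays/year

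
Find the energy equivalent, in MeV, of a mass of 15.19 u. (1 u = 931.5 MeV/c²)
E = mc² = 14150 MeV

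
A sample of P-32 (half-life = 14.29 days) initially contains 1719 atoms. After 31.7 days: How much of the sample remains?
N = N₀(1/2)^(t/t½) = 369.4 atoms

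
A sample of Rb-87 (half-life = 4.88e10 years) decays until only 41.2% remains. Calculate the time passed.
t = t½ × log₂(N₀/N) = 6.243e10 years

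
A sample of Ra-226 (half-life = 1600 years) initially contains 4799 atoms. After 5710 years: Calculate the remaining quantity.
N = N₀(1/2)^(t/t½) = 404.4 atoms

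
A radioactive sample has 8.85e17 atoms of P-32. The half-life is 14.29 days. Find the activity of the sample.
A = λN = 4.293e16 decays/day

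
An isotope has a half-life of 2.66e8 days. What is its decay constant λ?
λ = ln(2)/t½ = 2.606e-9 day⁻¹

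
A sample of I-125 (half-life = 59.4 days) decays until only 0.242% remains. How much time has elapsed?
t = t½ × log₂(N₀/N) = 516.2 days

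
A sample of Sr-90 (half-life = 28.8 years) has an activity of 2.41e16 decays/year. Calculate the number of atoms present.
N = A/λ = 1.001e18 atoms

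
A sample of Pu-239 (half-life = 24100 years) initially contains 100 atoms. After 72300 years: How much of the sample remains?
N = N₀(1/2)^(t/t½) = 12.5 atoms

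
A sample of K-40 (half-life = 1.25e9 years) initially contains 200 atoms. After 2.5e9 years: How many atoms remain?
N = N₀(1/2)^(t/t½) = 50 atoms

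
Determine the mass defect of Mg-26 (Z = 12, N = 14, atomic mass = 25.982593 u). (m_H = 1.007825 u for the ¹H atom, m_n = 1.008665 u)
Δm = Z·m_H + N·m_n − M = 0.2326 u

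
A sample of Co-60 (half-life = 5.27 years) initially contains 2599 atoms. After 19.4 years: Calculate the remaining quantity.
N = N₀(1/2)^(t/t½) = 202.6 atoms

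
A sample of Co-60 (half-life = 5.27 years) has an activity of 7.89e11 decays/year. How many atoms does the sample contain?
N = A/λ = 5.999e12 atoms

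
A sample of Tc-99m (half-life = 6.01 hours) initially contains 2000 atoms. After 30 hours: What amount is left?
N = N₀(1/2)^(t/t½) = 62.86 atoms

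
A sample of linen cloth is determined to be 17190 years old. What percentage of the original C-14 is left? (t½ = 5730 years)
N/N₀ = (1/2)^(t/t½) = 0.125 = 12.5%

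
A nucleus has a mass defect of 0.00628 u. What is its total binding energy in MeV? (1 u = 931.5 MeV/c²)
B.E. = Δm × 931.5 = 5.85 MeV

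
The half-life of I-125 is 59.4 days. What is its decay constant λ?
λ = ln(2)/t½ = 0.01167 day⁻¹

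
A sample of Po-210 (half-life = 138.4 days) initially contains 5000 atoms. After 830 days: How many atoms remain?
N = N₀(1/2)^(t/t½) = 78.28 atoms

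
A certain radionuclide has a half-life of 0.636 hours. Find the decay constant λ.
λ = ln(2)/t½ = 1.09 hour⁻¹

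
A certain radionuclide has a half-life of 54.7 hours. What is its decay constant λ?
λ = ln(2)/t½ = 0.01267 hour⁻¹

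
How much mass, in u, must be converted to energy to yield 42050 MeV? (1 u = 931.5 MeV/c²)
m = E/c² = 45.14 u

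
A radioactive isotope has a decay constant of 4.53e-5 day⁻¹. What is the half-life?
t½ = ln(2)/λ = 15300 days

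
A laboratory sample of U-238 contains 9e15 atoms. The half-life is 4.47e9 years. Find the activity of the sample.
A = λN = 1.396e6 decays/year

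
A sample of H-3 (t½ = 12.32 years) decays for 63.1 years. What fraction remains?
N/N₀ = (1/2)^(t/t½) = 0.02872 = 2.87%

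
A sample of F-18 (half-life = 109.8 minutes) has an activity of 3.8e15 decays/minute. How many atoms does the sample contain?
N = A/λ = 6.02e17 atoms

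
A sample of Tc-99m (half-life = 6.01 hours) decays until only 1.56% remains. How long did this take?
t = t½ × log₂(N₀/N) = 36.07 hours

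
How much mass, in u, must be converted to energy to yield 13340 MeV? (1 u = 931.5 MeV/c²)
m = E/c² = 14.32 u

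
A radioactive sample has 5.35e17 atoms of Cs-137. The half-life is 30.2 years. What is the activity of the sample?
A = λN = 1.228e16 decays/year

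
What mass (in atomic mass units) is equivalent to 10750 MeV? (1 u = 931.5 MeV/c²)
m = E/c² = 11.54 u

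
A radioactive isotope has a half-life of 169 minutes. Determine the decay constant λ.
λ = ln(2)/t½ = 0.004101 minute⁻¹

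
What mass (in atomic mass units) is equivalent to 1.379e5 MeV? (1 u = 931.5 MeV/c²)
m = E/c² = 148 u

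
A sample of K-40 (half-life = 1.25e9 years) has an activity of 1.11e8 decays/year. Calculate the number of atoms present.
N = A/λ = 2.002e17 atoms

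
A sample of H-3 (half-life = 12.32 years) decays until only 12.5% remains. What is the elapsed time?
t = t½ × log₂(N₀/N) = 36.96 years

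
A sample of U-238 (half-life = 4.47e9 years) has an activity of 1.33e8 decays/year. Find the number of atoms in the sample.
N = A/λ = 8.577e17 atoms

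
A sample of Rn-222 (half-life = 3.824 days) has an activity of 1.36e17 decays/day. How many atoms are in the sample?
N = A/λ = 7.503e17 atoms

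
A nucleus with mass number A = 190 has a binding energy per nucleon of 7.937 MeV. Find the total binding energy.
B.E. = 7.937 × 190 = 1508 MeV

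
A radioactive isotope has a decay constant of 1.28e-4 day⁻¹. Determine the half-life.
t½ = ln(2)/λ = 5415 days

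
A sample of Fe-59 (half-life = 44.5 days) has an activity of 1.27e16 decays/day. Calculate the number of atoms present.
N = A/λ = 8.153e17 atoms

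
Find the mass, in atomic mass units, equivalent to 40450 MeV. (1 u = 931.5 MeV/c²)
m = E/c² = 43.42 u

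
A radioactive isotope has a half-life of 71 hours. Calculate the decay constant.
λ = ln(2)/t½ = 0.009763 hour⁻¹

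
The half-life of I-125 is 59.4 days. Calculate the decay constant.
λ = ln(2)/t½ = 0.01167 day⁻¹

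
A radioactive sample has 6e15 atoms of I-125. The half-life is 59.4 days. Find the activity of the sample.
A = λN = 7.001e13 decays/day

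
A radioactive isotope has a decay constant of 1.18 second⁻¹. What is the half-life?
t½ = ln(2)/λ = 0.5874 seconds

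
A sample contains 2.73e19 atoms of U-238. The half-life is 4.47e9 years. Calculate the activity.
A = λN = 4.233e9 decays/year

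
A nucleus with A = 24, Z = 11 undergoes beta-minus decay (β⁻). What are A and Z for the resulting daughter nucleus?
Daughter: A = 24, Z = 12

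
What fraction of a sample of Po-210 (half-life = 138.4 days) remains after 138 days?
N/N₀ = (1/2)^(t/t½) = 0.501 = 50.1%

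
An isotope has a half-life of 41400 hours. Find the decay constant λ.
λ = ln(2)/t½ = 1.674e-5 hour⁻¹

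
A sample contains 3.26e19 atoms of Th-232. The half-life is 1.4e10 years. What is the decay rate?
A = λN = 1.614e9 decays/year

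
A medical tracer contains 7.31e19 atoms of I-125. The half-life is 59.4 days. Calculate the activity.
A = λN = 8.53e17 decays/day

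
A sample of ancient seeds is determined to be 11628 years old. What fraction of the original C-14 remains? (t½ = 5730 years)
N/N₀ = (1/2)^(t/t½) = 0.245 = 24.5%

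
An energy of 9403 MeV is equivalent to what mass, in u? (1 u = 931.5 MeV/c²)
m = E/c² = 10.09 u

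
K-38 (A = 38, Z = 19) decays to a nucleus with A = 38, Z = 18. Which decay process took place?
ΔA = 0, ΔZ = -1 ⇒ beta-plus decay (β⁺) or electron capture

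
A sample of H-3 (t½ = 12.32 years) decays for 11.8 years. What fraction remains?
N/N₀ = (1/2)^(t/t½) = 0.5148 = 51.5%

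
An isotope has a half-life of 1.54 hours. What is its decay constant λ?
λ = ln(2)/t½ = 0.4501 hour⁻¹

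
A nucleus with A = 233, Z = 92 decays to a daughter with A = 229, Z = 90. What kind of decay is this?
ΔA = -4, ΔZ = -2 ⇒ alpha decay (α)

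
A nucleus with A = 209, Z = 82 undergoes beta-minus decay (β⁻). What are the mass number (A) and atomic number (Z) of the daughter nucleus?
Daughter: A = 209, Z = 83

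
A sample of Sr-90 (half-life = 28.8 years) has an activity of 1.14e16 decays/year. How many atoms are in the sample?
N = A/λ = 4.737e17 atoms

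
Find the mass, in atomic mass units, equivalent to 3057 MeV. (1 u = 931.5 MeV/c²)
m = E/c² = 3.282 u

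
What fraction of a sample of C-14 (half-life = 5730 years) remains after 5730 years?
N/N₀ = (1/2)^(t/t½) = 0.5 = 50%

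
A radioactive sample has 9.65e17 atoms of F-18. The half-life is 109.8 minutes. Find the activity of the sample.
A = λN = 6.092e15 decays/minute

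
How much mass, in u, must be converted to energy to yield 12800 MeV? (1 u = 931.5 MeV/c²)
m = E/c² = 13.74 u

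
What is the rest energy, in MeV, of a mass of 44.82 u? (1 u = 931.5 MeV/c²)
E = mc² = 41750 MeV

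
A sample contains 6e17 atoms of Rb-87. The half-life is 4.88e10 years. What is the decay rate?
A = λN = 8.522e6 decays/year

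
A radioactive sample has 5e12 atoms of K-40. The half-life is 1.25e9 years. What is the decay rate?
A = λN = 2773 decays/year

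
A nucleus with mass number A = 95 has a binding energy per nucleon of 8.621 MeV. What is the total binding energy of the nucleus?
B.E. = 8.621 × 95 = 819 MeV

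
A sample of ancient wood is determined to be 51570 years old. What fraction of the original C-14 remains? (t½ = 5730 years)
N/N₀ = (1/2)^(t/t½) = 0.001953 = 0.195%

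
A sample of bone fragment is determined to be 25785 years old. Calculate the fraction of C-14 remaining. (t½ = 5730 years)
N/N₀ = (1/2)^(t/t½) = 0.04419 = 4.42%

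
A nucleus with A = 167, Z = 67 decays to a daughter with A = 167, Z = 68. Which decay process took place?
ΔA = 0, ΔZ = +1 ⇒ beta-minus decay (β⁻)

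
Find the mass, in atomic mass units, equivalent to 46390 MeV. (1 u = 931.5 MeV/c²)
m = E/c² = 49.8 u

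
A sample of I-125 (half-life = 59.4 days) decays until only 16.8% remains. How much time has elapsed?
t = t½ × log₂(N₀/N) = 152.9 days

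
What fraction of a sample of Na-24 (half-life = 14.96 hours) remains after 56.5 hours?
N/N₀ = (1/2)^(t/t½) = 0.07296 = 7.3%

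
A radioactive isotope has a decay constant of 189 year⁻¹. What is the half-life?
t½ = ln(2)/λ = 0.003667 years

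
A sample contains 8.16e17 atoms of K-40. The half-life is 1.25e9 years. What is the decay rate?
A = λN = 4.525e8 decays/year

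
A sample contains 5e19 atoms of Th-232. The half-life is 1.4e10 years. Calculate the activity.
A = λN = 2.476e9 decays/year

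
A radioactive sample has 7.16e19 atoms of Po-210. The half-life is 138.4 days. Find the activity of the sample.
A = λN = 3.586e17 decays/day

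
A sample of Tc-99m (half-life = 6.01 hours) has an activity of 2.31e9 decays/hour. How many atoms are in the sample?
N = A/λ = 2.003e10 atoms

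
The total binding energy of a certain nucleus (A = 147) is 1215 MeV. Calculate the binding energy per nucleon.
B.E./A = 1215/147 = 8.265 MeV/nucleon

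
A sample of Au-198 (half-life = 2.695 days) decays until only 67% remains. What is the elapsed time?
t = t½ × log₂(N₀/N) = 1.557 days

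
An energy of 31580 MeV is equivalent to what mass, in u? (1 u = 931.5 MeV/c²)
m = E/c² = 33.9 u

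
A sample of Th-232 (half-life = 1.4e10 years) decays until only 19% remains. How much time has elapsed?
t = t½ × log₂(N₀/N) = 3.354e10 years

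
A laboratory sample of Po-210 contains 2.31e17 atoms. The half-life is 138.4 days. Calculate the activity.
A = λN = 1.157e15 decays/day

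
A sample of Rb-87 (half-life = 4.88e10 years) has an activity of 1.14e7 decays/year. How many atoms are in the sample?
N = A/λ = 8.026e17 atoms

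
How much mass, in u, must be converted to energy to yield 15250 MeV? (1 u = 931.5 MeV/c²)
m = E/c² = 16.37 u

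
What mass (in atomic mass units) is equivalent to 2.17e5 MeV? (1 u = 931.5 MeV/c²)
m = E/c² = 233 u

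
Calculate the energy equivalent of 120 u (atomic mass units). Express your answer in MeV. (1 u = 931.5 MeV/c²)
E = mc² = 1.118e5 MeV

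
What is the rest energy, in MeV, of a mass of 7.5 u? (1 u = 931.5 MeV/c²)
E = mc² = 6986 MeV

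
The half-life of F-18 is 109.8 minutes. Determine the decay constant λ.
λ = ln(2)/t½ = 0.006313 minute⁻¹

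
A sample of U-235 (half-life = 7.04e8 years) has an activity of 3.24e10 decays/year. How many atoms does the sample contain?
N = A/λ = 3.291e19 atoms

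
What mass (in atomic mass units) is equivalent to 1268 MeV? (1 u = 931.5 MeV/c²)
m = E/c² = 1.361 u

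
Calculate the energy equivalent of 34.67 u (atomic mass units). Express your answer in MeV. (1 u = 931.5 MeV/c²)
E = mc² = 32300 MeV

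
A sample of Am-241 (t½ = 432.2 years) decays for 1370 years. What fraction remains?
N/N₀ = (1/2)^(t/t½) = 0.1111 = 11.1%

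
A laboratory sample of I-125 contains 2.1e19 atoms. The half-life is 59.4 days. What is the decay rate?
A = λN = 2.451e17 decays/day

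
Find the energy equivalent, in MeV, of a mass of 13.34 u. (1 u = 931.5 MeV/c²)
E = mc² = 12430 MeV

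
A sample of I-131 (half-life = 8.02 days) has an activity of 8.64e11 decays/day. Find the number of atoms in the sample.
N = A/λ = 9.997e12 atoms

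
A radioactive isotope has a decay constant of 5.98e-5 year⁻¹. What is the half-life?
t½ = ln(2)/λ = 11590 years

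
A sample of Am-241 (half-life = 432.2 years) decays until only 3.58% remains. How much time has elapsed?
t = t½ × log₂(N₀/N) = 2076 years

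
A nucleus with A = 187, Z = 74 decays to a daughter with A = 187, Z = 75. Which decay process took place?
ΔA = 0, ΔZ = +1 ⇒ beta-minus decay (β⁻)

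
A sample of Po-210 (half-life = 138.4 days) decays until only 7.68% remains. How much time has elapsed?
t = t½ × log₂(N₀/N) = 512.5 days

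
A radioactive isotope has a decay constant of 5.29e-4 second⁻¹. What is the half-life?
t½ = ln(2)/λ = 1310 seconds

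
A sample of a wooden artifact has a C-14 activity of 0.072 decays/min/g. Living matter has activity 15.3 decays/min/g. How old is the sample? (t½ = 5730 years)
Age = t½ × log₂(A₀/A) = 44300 years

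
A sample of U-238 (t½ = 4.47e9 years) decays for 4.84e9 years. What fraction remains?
N/N₀ = (1/2)^(t/t½) = 0.4721 = 47.2%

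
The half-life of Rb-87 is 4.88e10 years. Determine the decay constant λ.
λ = ln(2)/t½ = 1.42e-11 year⁻¹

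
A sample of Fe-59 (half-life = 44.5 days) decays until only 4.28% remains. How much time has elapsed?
t = t½ × log₂(N₀/N) = 202.3 days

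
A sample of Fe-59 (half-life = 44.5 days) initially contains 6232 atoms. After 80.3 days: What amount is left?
N = N₀(1/2)^(t/t½) = 1784 atoms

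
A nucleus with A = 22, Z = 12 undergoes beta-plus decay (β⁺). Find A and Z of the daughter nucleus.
Daughter: A = 22, Z = 11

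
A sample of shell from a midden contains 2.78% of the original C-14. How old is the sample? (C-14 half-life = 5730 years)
Age = t½ × log₂(1/ratio) = 29620 years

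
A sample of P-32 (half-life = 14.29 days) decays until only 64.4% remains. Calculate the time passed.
t = t½ × log₂(N₀/N) = 9.072 days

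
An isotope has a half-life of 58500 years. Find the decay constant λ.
λ = ln(2)/t½ = 1.185e-5 year⁻¹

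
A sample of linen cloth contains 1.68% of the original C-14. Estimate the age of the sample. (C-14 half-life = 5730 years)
Age = t½ × log₂(1/ratio) = 33780 years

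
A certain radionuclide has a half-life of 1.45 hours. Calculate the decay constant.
λ = ln(2)/t½ = 0.478 hour⁻¹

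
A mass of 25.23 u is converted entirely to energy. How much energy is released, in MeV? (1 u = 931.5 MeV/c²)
E = mc² = 23500 MeV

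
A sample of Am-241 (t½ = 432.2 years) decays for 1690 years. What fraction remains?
N/N₀ = (1/2)^(t/t½) = 0.06651 = 6.65%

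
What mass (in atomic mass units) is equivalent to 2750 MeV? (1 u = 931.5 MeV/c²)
m = E/c² = 2.952 u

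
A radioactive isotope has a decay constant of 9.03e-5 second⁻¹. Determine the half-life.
t½ = ln(2)/λ = 7676 seconds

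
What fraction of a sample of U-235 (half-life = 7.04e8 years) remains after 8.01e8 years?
N/N₀ = (1/2)^(t/t½) = 0.4545 = 45.4%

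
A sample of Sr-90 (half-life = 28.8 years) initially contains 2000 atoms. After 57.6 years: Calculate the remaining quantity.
N = N₀(1/2)^(t/t½) = 500 atoms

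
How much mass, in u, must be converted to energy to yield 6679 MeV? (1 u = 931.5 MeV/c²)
m = E/c² = 7.17 u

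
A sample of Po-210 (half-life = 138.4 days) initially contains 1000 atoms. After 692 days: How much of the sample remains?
N = N₀(1/2)^(t/t½) = 31.25 atoms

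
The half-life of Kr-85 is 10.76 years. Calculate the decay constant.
λ = ln(2)/t½ = 0.06442 year⁻¹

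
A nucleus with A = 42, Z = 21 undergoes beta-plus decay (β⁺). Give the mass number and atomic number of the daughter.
Daughter: A = 42, Z = 20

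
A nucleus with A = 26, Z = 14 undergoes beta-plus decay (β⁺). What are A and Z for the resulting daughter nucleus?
Daughter: A = 26, Z = 13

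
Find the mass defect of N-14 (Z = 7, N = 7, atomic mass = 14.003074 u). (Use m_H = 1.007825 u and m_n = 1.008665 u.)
Δm = Z·m_H + N·m_n − M = 0.1124 u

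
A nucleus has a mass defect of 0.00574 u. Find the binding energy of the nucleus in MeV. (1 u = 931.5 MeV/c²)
B.E. = Δm × 931.5 = 5.347 MeV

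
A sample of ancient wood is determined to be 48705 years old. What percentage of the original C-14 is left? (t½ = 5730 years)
N/N₀ = (1/2)^(t/t½) = 0.002762 = 0.276%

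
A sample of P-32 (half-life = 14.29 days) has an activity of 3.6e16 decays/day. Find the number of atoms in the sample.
N = A/λ = 7.422e17 atoms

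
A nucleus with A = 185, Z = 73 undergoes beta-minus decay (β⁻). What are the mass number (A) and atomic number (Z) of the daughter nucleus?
Daughter: A = 185, Z = 74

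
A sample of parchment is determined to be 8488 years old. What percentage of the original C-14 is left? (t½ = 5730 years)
N/N₀ = (1/2)^(t/t½) = 0.3582 = 35.8%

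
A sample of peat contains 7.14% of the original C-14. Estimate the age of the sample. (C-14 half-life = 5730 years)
Age = t½ × log₂(1/ratio) = 21820 years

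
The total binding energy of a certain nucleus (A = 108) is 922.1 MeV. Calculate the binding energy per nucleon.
B.E./A = 922.1/108 = 8.538 MeV/nucleon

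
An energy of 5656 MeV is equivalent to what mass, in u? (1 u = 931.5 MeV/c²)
m = E/c² = 6.072 u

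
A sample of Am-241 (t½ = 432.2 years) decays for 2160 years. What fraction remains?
N/N₀ = (1/2)^(t/t½) = 0.0313 = 3.13%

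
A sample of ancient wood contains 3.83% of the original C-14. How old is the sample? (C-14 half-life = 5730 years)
Age = t½ × log₂(1/ratio) = 26970 years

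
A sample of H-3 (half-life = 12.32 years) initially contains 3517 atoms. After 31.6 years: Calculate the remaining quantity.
N = N₀(1/2)^(t/t½) = 594.4 atoms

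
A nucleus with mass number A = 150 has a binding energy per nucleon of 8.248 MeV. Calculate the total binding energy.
B.E. = 8.248 × 150 = 1237 MeV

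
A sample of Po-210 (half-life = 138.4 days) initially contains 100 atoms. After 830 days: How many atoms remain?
N = N₀(1/2)^(t/t½) = 1.566 atoms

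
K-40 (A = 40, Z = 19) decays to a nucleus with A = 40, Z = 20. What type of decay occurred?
ΔA = 0, ΔZ = +1 ⇒ beta-minus decay (β⁻)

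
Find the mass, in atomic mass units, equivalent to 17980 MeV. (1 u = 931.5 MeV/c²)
m = E/c² = 19.3 u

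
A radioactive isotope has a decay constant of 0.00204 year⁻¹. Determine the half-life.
t½ = ln(2)/λ = 339.8 years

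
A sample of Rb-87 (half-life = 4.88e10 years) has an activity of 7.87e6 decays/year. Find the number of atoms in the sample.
N = A/λ = 5.541e17 atoms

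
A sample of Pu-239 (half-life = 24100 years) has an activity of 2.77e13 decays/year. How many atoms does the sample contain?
N = A/λ = 9.631e17 atoms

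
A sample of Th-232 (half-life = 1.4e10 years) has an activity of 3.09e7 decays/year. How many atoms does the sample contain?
N = A/λ = 6.241e17 atoms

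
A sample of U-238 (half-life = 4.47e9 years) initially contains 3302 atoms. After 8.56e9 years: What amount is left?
N = N₀(1/2)^(t/t½) = 875.6 atoms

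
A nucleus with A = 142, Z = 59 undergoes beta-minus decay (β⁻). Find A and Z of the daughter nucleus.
Daughter: A = 142, Z = 60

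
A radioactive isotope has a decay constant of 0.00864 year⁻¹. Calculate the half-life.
t½ = ln(2)/λ = 80.23 years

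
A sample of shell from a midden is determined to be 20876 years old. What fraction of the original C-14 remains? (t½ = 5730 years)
N/N₀ = (1/2)^(t/t½) = 0.08003 = 8%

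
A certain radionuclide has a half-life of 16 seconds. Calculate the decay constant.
λ = ln(2)/t½ = 0.04332 second⁻¹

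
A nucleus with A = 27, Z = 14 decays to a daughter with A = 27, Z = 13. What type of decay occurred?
ΔA = 0, ΔZ = -1 ⇒ beta-plus decay (β⁺) or electron capture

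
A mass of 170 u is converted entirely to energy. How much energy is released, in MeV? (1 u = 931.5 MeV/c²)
E = mc² = 1.584e5 MeV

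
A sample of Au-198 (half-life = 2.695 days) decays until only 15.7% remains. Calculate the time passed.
t = t½ × log₂(N₀/N) = 7.199 days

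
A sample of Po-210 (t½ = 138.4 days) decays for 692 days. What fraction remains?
N/N₀ = (1/2)^(t/t½) = 0.03125 = 3.12%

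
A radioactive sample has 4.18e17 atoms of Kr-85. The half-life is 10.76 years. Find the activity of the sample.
A = λN = 2.693e16 decays/year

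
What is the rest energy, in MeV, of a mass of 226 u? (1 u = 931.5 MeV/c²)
E = mc² = 2.105e5 MeV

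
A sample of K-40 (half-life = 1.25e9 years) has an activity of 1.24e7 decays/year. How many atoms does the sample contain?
N = A/λ = 2.236e16 atoms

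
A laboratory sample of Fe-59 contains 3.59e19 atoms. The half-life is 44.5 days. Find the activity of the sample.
A = λN = 5.592e17 decays/day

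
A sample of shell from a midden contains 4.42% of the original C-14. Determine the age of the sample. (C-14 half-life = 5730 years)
Age = t½ × log₂(1/ratio) = 25780 years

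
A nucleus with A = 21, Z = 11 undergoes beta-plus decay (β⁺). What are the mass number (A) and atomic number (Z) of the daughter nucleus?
Daughter: A = 21, Z = 10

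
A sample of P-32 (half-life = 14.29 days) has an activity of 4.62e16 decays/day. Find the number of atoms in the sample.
N = A/λ = 9.525e17 atoms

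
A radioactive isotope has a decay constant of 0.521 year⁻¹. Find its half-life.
t½ = ln(2)/λ = 1.33 years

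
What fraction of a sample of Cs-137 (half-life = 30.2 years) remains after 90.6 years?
N/N₀ = (1/2)^(t/t½) = 0.125 = 12.5%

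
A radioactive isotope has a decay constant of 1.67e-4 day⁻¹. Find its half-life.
t½ = ln(2)/λ = 4151 days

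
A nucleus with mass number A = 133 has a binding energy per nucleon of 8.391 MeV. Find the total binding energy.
B.E. = 8.391 × 133 = 1116 MeV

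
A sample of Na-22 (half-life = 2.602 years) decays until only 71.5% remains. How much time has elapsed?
t = t½ × log₂(N₀/N) = 1.259 years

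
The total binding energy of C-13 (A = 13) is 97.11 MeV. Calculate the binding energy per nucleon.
B.E./A = 97.11/13 = 7.47 MeV/nucleon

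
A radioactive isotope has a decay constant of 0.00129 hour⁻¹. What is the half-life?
t½ = ln(2)/λ = 537.3 hours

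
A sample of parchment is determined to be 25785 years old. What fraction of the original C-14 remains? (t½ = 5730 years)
N/N₀ = (1/2)^(t/t½) = 0.04419 = 4.42%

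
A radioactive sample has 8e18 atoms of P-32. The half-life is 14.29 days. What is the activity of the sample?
A = λN = 3.88e17 decays/day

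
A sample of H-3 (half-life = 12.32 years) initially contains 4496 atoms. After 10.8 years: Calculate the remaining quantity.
N = N₀(1/2)^(t/t½) = 2449 atoms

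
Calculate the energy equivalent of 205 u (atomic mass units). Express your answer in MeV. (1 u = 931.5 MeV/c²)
E = mc² = 1.91e5 MeV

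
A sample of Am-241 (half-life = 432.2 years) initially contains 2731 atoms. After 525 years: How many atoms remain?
N = N₀(1/2)^(t/t½) = 1177 atoms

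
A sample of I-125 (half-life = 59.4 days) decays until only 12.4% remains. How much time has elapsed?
t = t½ × log₂(N₀/N) = 178.9 days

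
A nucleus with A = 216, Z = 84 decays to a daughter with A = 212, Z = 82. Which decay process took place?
ΔA = -4, ΔZ = -2 ⇒ alpha decay (α)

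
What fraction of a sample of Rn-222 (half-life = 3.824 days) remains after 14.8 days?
N/N₀ = (1/2)^(t/t½) = 0.06838 = 6.84%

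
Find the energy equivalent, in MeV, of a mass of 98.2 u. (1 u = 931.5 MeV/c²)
E = mc² = 91470 MeV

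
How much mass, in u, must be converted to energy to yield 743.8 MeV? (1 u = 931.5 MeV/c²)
m = E/c² = 0.7985 u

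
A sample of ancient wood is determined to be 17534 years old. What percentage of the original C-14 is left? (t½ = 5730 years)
N/N₀ = (1/2)^(t/t½) = 0.1199 = 12%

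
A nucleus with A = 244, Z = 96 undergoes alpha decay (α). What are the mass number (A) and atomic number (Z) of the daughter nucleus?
Daughter: A = 240, Z = 94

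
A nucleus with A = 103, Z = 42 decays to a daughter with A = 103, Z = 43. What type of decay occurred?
ΔA = 0, ΔZ = +1 ⇒ beta-minus decay (β⁻)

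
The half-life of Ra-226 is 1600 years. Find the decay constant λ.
λ = ln(2)/t½ = 4.332e-4 year⁻¹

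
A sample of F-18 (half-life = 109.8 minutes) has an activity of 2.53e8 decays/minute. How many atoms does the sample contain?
N = A/λ = 4.008e10 atoms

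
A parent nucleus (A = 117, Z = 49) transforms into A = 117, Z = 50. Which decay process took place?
ΔA = 0, ΔZ = +1 ⇒ beta-minus decay (β⁻)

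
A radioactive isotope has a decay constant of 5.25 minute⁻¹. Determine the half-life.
t½ = ln(2)/λ = 0.132 minutes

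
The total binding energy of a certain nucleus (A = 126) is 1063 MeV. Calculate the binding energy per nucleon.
B.E./A = 1063/126 = 8.437 MeV/nucleon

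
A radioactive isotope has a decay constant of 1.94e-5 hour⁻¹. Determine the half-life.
t½ = ln(2)/λ = 35730 hours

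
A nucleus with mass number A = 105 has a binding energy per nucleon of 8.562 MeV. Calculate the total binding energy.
B.E. = 8.562 × 105 = 899 MeV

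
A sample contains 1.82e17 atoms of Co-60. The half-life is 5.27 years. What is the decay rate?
A = λN = 2.394e16 decays/year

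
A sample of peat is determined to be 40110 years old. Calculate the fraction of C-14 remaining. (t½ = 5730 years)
N/N₀ = (1/2)^(t/t½) = 0.007812 = 0.781%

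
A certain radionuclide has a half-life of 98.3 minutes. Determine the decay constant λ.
λ = ln(2)/t½ = 0.007051 minute⁻¹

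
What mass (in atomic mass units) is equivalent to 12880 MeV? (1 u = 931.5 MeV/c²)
m = E/c² = 13.83 u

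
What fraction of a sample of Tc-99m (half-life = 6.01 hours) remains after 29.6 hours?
N/N₀ = (1/2)^(t/t½) = 0.03291 = 3.29%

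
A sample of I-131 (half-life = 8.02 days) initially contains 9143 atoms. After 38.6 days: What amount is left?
N = N₀(1/2)^(t/t½) = 325.3 atoms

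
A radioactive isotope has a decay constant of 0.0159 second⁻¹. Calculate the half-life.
t½ = ln(2)/λ = 43.59 seconds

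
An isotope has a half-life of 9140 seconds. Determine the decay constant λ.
λ = ln(2)/t½ = 7.584e-5 second⁻¹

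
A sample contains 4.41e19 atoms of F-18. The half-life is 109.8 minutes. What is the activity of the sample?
A = λN = 2.784e17 decays/minute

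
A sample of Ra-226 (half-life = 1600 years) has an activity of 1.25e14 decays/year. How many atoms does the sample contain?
N = A/λ = 2.885e17 atoms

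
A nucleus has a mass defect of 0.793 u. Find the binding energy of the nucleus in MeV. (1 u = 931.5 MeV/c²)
B.E. = Δm × 931.5 = 738.7 MeV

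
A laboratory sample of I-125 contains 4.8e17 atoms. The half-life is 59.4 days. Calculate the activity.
A = λN = 5.601e15 decays/day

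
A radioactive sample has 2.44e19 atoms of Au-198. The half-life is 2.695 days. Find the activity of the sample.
A = λN = 6.276e18 decays/day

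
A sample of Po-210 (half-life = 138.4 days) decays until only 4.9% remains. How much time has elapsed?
t = t½ × log₂(N₀/N) = 602.2 days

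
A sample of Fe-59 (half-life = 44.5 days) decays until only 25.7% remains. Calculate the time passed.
t = t½ × log₂(N₀/N) = 87.23 days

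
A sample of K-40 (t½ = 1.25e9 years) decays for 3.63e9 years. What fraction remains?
N/N₀ = (1/2)^(t/t½) = 0.1336 = 13.4%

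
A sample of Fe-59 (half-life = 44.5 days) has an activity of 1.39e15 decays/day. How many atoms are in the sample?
N = A/λ = 8.924e16 atoms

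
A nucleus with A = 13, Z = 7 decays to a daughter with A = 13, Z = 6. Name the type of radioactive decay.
ΔA = 0, ΔZ = -1 ⇒ beta-plus decay (β⁺) or electron capture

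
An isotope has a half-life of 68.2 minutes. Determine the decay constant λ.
λ = ln(2)/t½ = 0.01016 minute⁻¹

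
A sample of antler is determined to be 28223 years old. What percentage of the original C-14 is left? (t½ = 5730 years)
N/N₀ = (1/2)^(t/t½) = 0.03291 = 3.29%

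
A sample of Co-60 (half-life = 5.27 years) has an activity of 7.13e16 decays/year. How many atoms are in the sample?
N = A/λ = 5.421e17 atoms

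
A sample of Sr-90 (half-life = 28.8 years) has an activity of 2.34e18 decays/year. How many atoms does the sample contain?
N = A/λ = 9.723e19 atoms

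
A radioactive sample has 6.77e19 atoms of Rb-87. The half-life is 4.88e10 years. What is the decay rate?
A = λN = 9.616e8 decays/year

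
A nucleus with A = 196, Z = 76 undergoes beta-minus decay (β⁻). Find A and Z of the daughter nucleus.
Daughter: A = 196, Z = 77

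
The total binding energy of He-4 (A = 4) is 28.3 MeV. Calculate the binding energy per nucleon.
B.E./A = 28.3/4 = 7.075 MeV/nucleon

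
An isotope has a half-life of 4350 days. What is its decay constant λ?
λ = ln(2)/t½ = 1.593e-4 day⁻¹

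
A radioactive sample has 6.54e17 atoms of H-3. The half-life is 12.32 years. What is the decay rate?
A = λN = 3.68e16 decays/year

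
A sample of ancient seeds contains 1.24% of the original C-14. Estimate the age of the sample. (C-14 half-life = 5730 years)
Age = t½ × log₂(1/ratio) = 36290 years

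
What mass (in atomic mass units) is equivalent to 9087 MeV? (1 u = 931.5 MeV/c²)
m = E/c² = 9.755 u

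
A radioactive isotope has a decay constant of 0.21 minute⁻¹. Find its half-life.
t½ = ln(2)/λ = 3.301 minutes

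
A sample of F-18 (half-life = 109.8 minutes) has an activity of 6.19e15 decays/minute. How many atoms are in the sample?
N = A/λ = 9.805e17 atoms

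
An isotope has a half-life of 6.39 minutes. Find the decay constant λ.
λ = ln(2)/t½ = 0.1085 minute⁻¹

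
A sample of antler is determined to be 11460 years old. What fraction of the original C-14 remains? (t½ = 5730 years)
N/N₀ = (1/2)^(t/t½) = 0.25 = 25%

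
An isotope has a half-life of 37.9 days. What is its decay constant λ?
λ = ln(2)/t½ = 0.01829 day⁻¹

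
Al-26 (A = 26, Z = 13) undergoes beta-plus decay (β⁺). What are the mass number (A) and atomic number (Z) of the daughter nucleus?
Daughter: A = 26, Z = 12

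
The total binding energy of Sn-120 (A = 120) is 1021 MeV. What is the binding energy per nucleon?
B.E./A = 1021/120 = 8.508 MeV/nucleon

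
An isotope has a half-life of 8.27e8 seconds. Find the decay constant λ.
λ = ln(2)/t½ = 8.381e-10 second⁻¹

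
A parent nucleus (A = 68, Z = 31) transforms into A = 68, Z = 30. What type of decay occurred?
ΔA = 0, ΔZ = -1 ⇒ beta-plus decay (β⁺) or electron capture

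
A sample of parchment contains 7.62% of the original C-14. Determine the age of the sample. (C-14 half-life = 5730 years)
Age = t½ × log₂(1/ratio) = 21280 years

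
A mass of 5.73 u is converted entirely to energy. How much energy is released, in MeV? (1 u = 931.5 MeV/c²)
E = mc² = 5337 MeV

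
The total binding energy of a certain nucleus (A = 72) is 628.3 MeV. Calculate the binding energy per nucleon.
B.E./A = 628.3/72 = 8.726 MeV/nucleon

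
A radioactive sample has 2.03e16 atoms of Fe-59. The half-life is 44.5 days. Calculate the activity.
A = λN = 3.162e14 decays/day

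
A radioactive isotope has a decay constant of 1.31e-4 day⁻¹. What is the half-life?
t½ = ln(2)/λ = 5291 days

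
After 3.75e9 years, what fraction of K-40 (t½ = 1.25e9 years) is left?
N/N₀ = (1/2)^(t/t½) = 0.125 = 12.5%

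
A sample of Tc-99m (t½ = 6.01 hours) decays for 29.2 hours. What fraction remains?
N/N₀ = (1/2)^(t/t½) = 0.03447 = 3.45%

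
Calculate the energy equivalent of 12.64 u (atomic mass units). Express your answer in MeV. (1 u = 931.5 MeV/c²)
E = mc² = 11770 MeV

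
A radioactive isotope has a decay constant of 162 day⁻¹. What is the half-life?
t½ = ln(2)/λ = 0.004279 days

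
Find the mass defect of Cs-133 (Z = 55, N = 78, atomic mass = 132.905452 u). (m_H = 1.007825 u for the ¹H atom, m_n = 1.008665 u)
Δm = Z·m_H + N·m_n − M = 1.201 u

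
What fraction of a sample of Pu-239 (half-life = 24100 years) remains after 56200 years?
N/N₀ = (1/2)^(t/t½) = 0.1986 = 19.9%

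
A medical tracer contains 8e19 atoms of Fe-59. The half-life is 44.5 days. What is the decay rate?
A = λN = 1.246e18 decays/day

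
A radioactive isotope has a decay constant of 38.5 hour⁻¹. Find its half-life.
t½ = ln(2)/λ = 0.018 hours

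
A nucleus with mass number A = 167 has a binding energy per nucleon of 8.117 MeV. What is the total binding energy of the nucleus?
B.E. = 8.117 × 167 = 1356 MeV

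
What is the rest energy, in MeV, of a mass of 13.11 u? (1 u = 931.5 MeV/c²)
E = mc² = 12210 MeV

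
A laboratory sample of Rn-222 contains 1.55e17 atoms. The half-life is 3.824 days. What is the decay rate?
A = λN = 2.81e16 decays/day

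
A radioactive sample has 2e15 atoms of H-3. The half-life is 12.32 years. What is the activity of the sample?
A = λN = 1.125e14 decays/year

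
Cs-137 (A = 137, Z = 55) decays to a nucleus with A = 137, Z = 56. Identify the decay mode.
ΔA = 0, ΔZ = +1 ⇒ beta-minus decay (β⁻)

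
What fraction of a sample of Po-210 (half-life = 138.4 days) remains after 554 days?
N/N₀ = (1/2)^(t/t½) = 0.06237 = 6.24%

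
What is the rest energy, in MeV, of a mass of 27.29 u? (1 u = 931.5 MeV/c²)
E = mc² = 25420 MeV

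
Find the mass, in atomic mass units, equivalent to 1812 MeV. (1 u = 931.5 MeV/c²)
m = E/c² = 1.945 u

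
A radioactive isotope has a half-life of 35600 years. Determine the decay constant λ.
λ = ln(2)/t½ = 1.947e-5 year⁻¹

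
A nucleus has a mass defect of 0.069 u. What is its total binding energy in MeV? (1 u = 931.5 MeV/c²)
B.E. = Δm × 931.5 = 64.27 MeV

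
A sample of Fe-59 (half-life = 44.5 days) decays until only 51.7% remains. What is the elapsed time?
t = t½ × log₂(N₀/N) = 42.35 days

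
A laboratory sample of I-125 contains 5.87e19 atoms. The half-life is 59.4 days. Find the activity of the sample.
A = λN = 6.85e17 decays/day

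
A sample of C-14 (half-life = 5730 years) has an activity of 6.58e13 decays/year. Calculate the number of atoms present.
N = A/λ = 5.439e17 atoms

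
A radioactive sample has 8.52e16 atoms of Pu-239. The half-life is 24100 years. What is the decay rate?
A = λN = 2.45e12 decays/year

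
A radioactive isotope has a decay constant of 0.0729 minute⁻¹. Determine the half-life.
t½ = ln(2)/λ = 9.508 minutes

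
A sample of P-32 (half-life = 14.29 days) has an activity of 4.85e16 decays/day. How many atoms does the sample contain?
N = A/λ = 9.999e17 atoms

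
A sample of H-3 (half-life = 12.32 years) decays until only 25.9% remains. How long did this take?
t = t½ × log₂(N₀/N) = 24.01 years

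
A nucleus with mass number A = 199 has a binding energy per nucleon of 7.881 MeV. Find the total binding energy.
B.E. = 7.881 × 199 = 1568 MeV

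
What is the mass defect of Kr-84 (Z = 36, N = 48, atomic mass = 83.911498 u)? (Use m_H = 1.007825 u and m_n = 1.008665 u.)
Δm = Z·m_H + N·m_n − M = 0.7861 u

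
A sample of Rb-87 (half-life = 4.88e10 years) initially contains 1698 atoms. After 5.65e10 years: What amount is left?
N = N₀(1/2)^(t/t½) = 761 atoms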